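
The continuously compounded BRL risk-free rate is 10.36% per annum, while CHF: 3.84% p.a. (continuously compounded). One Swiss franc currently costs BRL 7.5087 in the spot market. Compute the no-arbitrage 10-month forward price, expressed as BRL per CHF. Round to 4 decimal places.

T = 10/12 years.
BRL growth factor: e^(0.1036×10/12) = 1.0901697.
Growth of 1 CHF over T: e^(0.0384×10/12) = 1.0325175.
So F = 7.5087 × 1.0901697 / 1.0325175 = 7.927960 (BRL/CHF).

7.9280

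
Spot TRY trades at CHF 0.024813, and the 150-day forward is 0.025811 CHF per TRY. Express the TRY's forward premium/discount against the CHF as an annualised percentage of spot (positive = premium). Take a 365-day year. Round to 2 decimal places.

+9.79%

T = 150/365 years.
TRY trades forward at +4.02209% vs spot over the period.
Annualise by dividing by T: 0.0402209 / (150/365) = 0.097871 → 9.79%.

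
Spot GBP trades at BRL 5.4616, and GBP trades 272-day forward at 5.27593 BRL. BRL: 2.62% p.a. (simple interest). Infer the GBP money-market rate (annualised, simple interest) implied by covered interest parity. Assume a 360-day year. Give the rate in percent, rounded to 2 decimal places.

T = 272/360 years.
F/S = 5.27593/5.4616 = 0.9660045 = (growth of BRL) / (growth of GBP).
The BRL side grows by 1 + 0.0262×272/360 = 1.0197956.
That pins the GBP growth at 1.0556841.
(1.0556841 − 1)/T = 0.073700, i.e. 7.37%.

7.37%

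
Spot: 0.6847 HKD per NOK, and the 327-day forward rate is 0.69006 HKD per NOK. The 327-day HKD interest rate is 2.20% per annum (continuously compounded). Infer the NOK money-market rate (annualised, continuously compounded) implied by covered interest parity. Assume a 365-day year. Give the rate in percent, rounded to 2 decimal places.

1.33%

T = 327/365 years.
F/S = 0.69006/0.6847 = 1.0078282 = (growth of HKD) / (growth of NOK).
HKD growth factor: e^(0.0220×327/365) = 1.0199051.
Hence g_NOK = 1.0119831.
Take logs: ln 1.0119831 / (327/365) = 0.013296, so 1.33%.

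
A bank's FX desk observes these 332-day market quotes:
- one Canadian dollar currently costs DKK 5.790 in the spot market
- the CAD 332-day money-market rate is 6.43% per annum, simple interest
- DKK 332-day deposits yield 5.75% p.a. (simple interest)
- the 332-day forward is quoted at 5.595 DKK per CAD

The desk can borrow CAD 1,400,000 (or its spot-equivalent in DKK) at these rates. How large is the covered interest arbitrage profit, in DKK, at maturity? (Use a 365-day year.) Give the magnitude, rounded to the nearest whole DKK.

DKK 238,830

T = 332/365 years.
Invest the CAD and cover forward: 1,400,000 × 1.058486575 × 5.595 = DKK 8,291,125.34.
Convert at spot and invest in DKK: 1,400,000 × 5.790 × 1.05230137 = DKK 8,529,954.91.
The quoted forward undervalues CAD, so borrow CAD, convert to DKK at spot, deposit the DKK at 5.75%, and buy CAD forward at 5.595 to cover the loan.
Arbitrage profit = |8,291,125.34 − 8,529,954.91| = DKK 238,830.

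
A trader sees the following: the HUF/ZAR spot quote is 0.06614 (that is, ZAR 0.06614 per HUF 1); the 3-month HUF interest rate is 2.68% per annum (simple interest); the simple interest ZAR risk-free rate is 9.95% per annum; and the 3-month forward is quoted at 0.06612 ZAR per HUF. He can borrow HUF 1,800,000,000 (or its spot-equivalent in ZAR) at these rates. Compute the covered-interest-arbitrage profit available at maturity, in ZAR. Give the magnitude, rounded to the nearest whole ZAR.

T = 3/12 years.
Route A — deposit HUF, sell forward: 1,800,000,000 × 1.006700 × 0.06612 = ZAR 119,813,407.20.
Route B — convert at spot, deposit ZAR: 1,800,000,000 × 0.06614 × 1.024875 = ZAR 122,013,418.50.
The quoted forward undervalues HUF, so borrow HUF, convert to ZAR at spot, deposit the ZAR at 9.95%, and buy HUF forward at 0.06612 to cover the loan.
Profit = 122,013,418.50 − 119,813,407.20 = ZAR 2,200,011.

ZAR 2,200,011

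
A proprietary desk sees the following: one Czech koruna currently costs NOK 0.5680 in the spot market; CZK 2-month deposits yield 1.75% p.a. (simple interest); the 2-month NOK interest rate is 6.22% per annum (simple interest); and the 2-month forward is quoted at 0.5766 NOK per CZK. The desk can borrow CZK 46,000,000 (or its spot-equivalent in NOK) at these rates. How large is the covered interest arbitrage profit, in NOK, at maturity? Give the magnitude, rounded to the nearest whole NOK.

T = 2/12 years.
Keep in CZK, deliver into the forward: 46,000,000·1.0029166667·0.5766 = NOK 26,600,960.50.
Swap to NOK now, deposit: 46,000,000·0.5680·1.0103666667 = NOK 26,398,860.27.
The quoted forward overvalues CZK, so borrow NOK, buy CZK at spot, deposit the CZK at 1.75%, and sell the proceeds forward at 0.5766.
The gap between the two covered legs is NOK 202,100.

NOK 202,100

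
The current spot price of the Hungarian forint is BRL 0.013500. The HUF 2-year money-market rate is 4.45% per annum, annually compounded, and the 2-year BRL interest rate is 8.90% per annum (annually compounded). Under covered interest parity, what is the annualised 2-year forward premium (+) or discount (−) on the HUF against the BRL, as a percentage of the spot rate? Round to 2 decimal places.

T = 2 years.
CIP forward (BRL per HUF) = 0.0135 × 1.185921/1.0909802 = 0.014674816.
Annualised premium = (F − S)/S × (1/T) = (0.014674816 − 0.0135)/0.0135 ÷ 2 = 4.35%.

+4.35%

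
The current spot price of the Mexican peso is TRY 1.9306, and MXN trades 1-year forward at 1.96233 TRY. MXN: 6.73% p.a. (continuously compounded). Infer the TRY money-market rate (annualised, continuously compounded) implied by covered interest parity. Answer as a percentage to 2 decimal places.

8.36%

T = 1 year.
F/S = 1.96233/1.9306 = 1.0164353 = (growth of TRY) / (growth of MXN).
The MXN side grows by e^(0.0673×1) = 1.0696163.
That pins the TRY growth at 1.0871958.
r = ln(1.0871958)/1 = 0.083602 → 8.36%.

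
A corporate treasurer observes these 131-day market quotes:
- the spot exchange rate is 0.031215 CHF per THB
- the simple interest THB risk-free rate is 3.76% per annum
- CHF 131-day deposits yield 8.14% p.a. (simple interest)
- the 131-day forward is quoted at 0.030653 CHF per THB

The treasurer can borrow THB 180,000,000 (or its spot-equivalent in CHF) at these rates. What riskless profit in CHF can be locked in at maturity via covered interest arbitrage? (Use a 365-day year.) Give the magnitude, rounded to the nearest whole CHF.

T = 131/365 years.
Invest the THB and cover forward: 180,000,000 × 1.013494795 × 0.030653 = CHF 5,591,998.07.
Convert at spot and invest in CHF: 180,000,000 × 0.031215 × 1.029214795 = CHF 5,782,849.17.
The quoted forward undervalues THB, so borrow THB, convert to CHF at spot, deposit the CHF at 8.14%, and buy THB forward at 0.030653 to cover the loan.
Arbitrage profit = |5,591,998.07 − 5,782,849.17| = CHF 190,851.

CHF 190,851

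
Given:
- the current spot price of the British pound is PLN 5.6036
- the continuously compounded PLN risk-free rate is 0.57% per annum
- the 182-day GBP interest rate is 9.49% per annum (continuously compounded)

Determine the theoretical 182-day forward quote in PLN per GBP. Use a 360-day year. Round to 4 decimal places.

T = 182/360 years.
Growth of 1 PLN over T: e^(0.0057×182/360) = 1.0028858.
Growth of 1 GBP over T: e^(0.0949×182/360) = 1.0491468.
CIP: F = S · (grow PLN)/(grow GBP) = 5.6036 × 1.0028858/1.0491468 = 5.356515 PLN per GBP.

5.3565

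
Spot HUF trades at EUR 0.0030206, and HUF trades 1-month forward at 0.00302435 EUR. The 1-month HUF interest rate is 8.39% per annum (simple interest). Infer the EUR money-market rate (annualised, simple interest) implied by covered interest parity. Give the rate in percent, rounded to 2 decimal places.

T = 1/12 years.
By CIP, F/S equals the EUR-to-HUF growth ratio: 0.00302435/0.0030206 = 1.0012415.
HUF growth factor: 1 + 0.0839×1/12 = 1.0069917.
So the EUR growth factor = 1.0082419.
r = (1.0082419 − 1)/(1/12) = 0.098903 → 9.89%.

9.89%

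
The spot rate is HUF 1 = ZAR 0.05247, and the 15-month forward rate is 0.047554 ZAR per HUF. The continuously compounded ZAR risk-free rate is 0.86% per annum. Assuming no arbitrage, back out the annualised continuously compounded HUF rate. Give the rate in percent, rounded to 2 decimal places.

T = 15/12 years.
By CIP, F/S equals the ZAR-to-HUF growth ratio: 0.047554/0.05247 = 0.9063084.
The ZAR side grows by e^(0.0086×15/12) = 1.010808.
So the HUF growth factor = 1.1153025.
r = ln(1.1153025)/(15/12) = 0.087301 → 8.73%.

8.73%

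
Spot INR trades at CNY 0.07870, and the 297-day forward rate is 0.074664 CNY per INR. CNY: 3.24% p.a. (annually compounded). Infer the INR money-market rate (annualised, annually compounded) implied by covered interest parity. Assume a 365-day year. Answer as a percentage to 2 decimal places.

T = 297/365 years.
By CIP, F/S equals the CNY-to-INR growth ratio: 0.074664/0.0787 = 0.9487166.
The CNY side grows by (1 + 0.0324)^(297/365) = 1.0262853.
Hence g_INR = 1.0817617.
Annualise: 1.0817617^(365/297) − 1 = 0.101403 = 10.14%.

10.14%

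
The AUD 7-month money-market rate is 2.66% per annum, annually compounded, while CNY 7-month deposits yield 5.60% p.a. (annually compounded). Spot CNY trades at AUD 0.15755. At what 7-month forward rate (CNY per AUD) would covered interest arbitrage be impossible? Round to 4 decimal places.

T = 7/12 years.
Growth of 1 AUD over T: (1 + 0.0266)^(7/12) = 1.0154317.
Growth of 1 CNY over T: (1 + 0.0560)^(7/12) = 1.0322953.
Forward (AUD per CNY) = 0.15755 × 1.0154317 / 1.0322953 = 0.1549763.
Invert for CNY per AUD: 1 / 0.1549763 = 6.4526.

6.4526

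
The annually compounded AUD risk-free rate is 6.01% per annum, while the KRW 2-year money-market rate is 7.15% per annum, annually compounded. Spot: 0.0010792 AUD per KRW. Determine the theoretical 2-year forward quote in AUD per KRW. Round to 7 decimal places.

T = 2 years.
AUD accumulates by (1 + 0.0601)^2 = 1.123812.
KRW accumulates by (1 + 0.0715)^2 = 1.1481122.
So F = 0.0010792 × 1.123812 / 1.1481122 = 0.001056358 (AUD/KRW).

0.0010564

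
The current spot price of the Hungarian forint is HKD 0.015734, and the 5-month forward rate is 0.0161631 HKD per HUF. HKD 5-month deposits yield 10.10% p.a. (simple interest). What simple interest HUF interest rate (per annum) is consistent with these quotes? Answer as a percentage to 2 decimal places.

3.46%

T = 5/12 years.
By CIP, F/S equals the HKD-to-HUF growth ratio: 0.0161631/0.015734 = 1.0272721.
The HKD side grows by 1 + 0.1010×5/12 = 1.0420833.
Hence g_HUF = 1.014418.
r = (1.014418 − 1)/(5/12) = 0.034603 → 3.46%.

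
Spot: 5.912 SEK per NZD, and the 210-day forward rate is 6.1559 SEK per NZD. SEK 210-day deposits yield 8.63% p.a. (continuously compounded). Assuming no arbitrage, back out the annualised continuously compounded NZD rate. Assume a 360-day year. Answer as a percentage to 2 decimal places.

T = 210/360 years.
F/S = 6.1559/5.912 = 1.0412551 = (growth of SEK) / (growth of NZD).
The SEK side grows by e^(0.0863×210/360) = 1.0516303.
Hence g_NZD = 1.0099641.
Take logs: ln 1.0099641 / (210/360) = 0.016997, so 1.70%.

1.70%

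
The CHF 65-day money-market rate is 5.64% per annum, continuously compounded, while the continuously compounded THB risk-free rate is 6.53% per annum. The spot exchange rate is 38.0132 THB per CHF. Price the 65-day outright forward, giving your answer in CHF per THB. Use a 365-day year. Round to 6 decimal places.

T = 65/365 years.
Growth of 1 THB over T: e^(0.0653×65/365) = 1.0116966.
CHF growth factor: e^(0.0564×65/365) = 1.0100944.
Forward (THB per CHF) = 38.0132 × 1.0116966 / 1.0100944 = 38.07350.
Invert for CHF per THB: 1 / 38.07350 = 0.026265.

0.026265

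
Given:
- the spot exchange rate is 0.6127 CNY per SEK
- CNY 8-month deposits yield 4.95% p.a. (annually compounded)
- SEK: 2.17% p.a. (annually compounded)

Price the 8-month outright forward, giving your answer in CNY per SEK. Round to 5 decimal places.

0.62376

T = 8/12 years.
Growth of 1 CNY over T: (1 + 0.0495)^(8/12) = 1.0327336.
SEK growth factor: (1 + 0.0217)^(8/12) = 1.0144148.
So F = 0.6127 × 1.0327336 / 1.0144148 = 0.6237644 (CNY/SEK).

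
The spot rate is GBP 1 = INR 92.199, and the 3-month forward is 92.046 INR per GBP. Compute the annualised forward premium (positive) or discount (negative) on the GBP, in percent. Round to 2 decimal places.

-0.66%

T = 3/12 years.
GBP trades forward at -0.16595% vs spot over the period.
Annualise by dividing by T: -0.0016595 / (3/12) = -0.006638 → -0.66%.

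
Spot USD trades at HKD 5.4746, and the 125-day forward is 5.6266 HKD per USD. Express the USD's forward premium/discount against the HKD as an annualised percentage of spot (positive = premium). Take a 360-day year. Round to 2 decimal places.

+8.00%

T = 125/360 years.
Period premium: (5.6266 − 5.4746)/5.4746 = 0.0277646.
×(1/T) gives 8.00% p.a.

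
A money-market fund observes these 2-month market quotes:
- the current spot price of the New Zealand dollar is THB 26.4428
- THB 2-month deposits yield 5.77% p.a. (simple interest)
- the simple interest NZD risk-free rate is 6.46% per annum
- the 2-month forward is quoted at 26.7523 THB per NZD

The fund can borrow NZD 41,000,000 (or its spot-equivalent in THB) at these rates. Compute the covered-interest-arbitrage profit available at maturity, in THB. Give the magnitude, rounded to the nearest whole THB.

T = 2/12 years.
Keep in NZD, deliver into the forward: 41,000,000·1.010766666667·26.7523 = THB 1,108,653,656.96.
Swap to THB now, deposit: 41,000,000·26.4428·1.009616666667 = THB 1,094,580,755.33.
The quoted forward overvalues NZD, so borrow THB, buy NZD at spot, deposit the NZD at 6.46%, and sell the proceeds forward at 26.7523.
Profit = 1,108,653,656.96 − 1,094,580,755.33 = THB 14,072,902.

THB 14,072,902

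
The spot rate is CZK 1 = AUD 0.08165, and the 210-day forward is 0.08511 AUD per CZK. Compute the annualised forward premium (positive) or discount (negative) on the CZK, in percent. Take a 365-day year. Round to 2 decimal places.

+7.37%

T = 210/365 years.
(F − S)/S = (0.08511 − 0.08165)/0.08165 = 0.0423760.
×(1/T) gives 7.37% p.a.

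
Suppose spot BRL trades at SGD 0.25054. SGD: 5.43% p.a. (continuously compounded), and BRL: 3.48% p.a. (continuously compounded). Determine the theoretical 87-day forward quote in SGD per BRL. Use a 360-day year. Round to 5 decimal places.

T = 87/360 years.
SGD accumulates by e^(0.0543×87/360) = 1.013209.
Growth of 1 BRL over T: e^(0.0348×87/360) = 1.0084455.
Forward (SGD per BRL) = 0.25054 × 1.013209 / 1.0084455 = 0.2517235.

0.25172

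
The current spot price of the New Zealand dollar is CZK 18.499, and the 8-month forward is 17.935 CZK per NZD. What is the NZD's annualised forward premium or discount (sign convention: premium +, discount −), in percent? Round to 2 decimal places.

-4.57%

T = 8/12 years.
NZD trades forward at -3.04881% vs spot over the period.
×(1/T) gives -4.57% p.a.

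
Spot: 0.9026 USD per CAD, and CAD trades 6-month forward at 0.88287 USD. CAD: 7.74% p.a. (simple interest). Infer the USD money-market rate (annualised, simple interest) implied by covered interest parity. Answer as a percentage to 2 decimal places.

T = 6/12 years.
F/S = 0.88287/0.9026 = 0.9781409 = (growth of USD) / (growth of CAD).
The CAD side grows by 1 + 0.0774×6/12 = 1.038700.
That pins the USD growth at 1.015995.
r = (1.015995 − 1)/(6/12) = 0.031990 → 3.20%.

3.20%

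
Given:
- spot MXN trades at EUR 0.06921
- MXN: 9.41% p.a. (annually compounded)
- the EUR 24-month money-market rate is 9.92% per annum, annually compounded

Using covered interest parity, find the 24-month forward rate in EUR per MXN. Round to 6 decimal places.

T = 2 years.
Growth of 1 EUR over T: (1 + 0.0992)^2 = 1.2082406.
Growth of 1 MXN over T: (1 + 0.0941)^2 = 1.1970548.
CIP: F = S · (grow EUR)/(grow MXN) = 0.06921 × 1.2082406/1.1970548 = 0.06985673 EUR per MXN.

0.069857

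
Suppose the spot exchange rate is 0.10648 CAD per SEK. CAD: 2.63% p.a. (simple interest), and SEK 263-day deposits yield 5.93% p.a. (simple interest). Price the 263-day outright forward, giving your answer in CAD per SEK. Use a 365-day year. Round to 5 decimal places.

T = 263/365 years.
CAD growth factor: 1 + 0.0263×263/365 = 1.0189504.
SEK growth factor: 1 + 0.0593×263/365 = 1.0427285.
Forward (CAD per SEK) = 0.10648 × 1.0189504 / 1.0427285 = 0.1040519.

0.10405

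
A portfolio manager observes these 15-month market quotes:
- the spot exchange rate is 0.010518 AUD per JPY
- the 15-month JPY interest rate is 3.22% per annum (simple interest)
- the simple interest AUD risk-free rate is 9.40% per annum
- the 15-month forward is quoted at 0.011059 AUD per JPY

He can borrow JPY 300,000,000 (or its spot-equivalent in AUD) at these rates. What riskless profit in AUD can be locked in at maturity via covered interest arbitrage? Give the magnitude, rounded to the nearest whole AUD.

AUD 74,922

T = 15/12 years.
Keep in JPY, deliver into the forward: 300,000,000·1.040250·0.011059 = AUD 3,451,237.43.
Swap to AUD now, deposit: 300,000,000·0.010518·1.117500 = AUD 3,526,159.50.
The quoted forward undervalues JPY, so borrow JPY, convert to AUD at spot, deposit the AUD at 9.40%, and buy JPY forward at 0.011059 to cover the loan.
Arbitrage profit = |3,451,237.43 − 3,526,159.50| = AUD 74,922.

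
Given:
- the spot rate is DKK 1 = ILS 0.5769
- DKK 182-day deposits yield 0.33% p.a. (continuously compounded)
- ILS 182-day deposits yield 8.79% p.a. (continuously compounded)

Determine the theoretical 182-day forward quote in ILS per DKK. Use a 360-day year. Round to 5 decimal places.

T = 182/360 years.
ILS accumulates by e^(0.0879×182/360) = 1.0454405.
Growth of 1 DKK over T: e^(0.0033×182/360) = 1.0016697.
So F = 0.5769 × 1.0454405 / 1.0016697 = 0.6021093 (ILS/DKK).

0.60211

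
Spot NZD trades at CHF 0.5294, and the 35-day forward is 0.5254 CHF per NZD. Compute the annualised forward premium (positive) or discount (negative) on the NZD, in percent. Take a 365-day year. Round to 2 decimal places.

T = 35/365 years.
Period premium: (0.5254 − 0.5294)/0.5294 = -0.0075557.
Per annum: -0.0075557 / (35/365) = -0.078795 = -7.88%.

-7.88%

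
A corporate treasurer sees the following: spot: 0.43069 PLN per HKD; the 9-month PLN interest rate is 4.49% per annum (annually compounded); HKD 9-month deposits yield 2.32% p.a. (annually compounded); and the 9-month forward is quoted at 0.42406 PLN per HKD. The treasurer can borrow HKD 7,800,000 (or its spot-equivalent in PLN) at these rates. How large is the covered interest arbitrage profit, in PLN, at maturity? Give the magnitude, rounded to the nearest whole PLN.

T = 9/12 years.
Invest the HKD and cover forward: 7,800,000 × 1.017350022 × 0.42406 = PLN 3,365,056.11.
Convert at spot and invest in PLN: 7,800,000 × 0.43069 × 1.033489448 = PLN 3,471,885.85.
The quoted forward undervalues HKD, so borrow HKD, convert to PLN at spot, deposit the PLN at 4.49%, and buy HKD forward at 0.42406 to cover the loan.
The gap between the two covered legs is PLN 106,830.

PLN 106,830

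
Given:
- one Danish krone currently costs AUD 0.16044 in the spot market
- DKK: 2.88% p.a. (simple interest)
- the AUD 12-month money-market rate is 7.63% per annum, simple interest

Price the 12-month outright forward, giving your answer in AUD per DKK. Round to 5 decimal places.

0.16785

T = 1 year.
AUD accumulates by 1 + 0.0763×1 = 1.076300.
Growth of 1 DKK over T: 1 + 0.0288×1 = 1.028800.
CIP: F = S · (grow AUD)/(grow DKK) = 0.16044 × 1.076300/1.028800 = 0.1678476 AUD per DKK.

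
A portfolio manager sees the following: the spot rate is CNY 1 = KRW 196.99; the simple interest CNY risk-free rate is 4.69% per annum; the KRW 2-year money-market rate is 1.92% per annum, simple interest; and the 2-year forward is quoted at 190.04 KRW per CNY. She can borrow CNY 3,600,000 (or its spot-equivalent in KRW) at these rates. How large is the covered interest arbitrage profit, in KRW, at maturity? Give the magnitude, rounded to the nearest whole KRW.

T = 2 years.
Keep in CNY, deliver into the forward: 3,600,000·1.093800·190.04 = KRW 748,316,707.20.
Swap to KRW now, deposit: 3,600,000·196.99·1.038400 = KRW 736,395,897.60.
The quoted forward overvalues CNY, so borrow KRW, buy CNY at spot, deposit the CNY at 4.69%, and sell the proceeds forward at 190.04.
Profit = 748,316,707.20 − 736,395,897.60 = KRW 11,920,810.

KRW 11,920,810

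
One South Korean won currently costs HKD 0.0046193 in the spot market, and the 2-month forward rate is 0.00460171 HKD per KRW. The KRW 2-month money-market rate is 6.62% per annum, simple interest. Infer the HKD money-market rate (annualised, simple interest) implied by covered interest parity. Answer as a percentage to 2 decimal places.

T = 2/12 years.
CIP gives F = S · g_HKD/g_KRW, so g_HKD/g_KRW = 0.00460171/0.0046193 = 0.9961921.
The KRW side grows by 1 + 0.0662×2/12 = 1.0110333.
That pins the HKD growth at 1.0071834.
(1.0071834 − 1)/T = 0.043100, i.e. 4.31%.

4.31%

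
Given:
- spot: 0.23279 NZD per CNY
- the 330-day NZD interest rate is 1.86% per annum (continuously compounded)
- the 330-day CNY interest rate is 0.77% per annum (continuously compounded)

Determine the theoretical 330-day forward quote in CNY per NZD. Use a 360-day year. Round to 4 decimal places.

4.2530

T = 330/360 years.
Growth of 1 NZD over T: e^(0.0186×330/360) = 1.0171962.
CNY growth factor: e^(0.0077×330/360) = 1.0070833.
So F = 0.23279 × 1.0171962 / 1.0070833 = 0.2351276 (NZD/CNY).
Quoted the other way: 1/0.2351276 = 4.2530 CNY per NZD.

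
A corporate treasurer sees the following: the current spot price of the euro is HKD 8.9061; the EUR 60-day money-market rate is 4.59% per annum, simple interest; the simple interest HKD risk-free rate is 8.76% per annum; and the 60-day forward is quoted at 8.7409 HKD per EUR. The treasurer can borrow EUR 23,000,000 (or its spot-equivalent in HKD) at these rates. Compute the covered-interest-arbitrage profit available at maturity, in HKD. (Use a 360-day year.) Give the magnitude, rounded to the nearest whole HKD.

T = 60/360 years.
Keep in EUR, deliver into the forward: 23,000,000·1.007650·8.7409 = HKD 202,578,661.36.
Swap to HKD now, deposit: 23,000,000·8.9061·1.014600 = HKD 207,830,968.38.
The quoted forward undervalues EUR, so borrow EUR, convert to HKD at spot, deposit the HKD at 8.76%, and buy EUR forward at 8.7409 to cover the loan.
The gap between the two covered legs is HKD 5,252,307.

HKD 5,252,307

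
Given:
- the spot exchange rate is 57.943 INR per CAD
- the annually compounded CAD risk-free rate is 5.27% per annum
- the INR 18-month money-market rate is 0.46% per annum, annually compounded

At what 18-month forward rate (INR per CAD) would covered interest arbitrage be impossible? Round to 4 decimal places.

T = 18/12 years.
INR growth factor: (1 + 0.0046)^(18/12) = 1.00690793.
CAD accumulates by (1 + 0.0527)^(18/12) = 1.08008251.
Forward (INR per CAD) = 57.943 × 1.00690793 / 1.08008251 = 54.017416.

54.0174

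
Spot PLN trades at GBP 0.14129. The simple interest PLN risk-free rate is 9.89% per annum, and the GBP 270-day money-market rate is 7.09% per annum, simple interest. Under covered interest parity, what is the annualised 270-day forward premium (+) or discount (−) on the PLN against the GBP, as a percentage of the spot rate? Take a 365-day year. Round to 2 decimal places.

-2.61%

T = 270/365 years.
CIP forward (GBP per PLN) = 0.14129 × 1.0524466/1.0731589 = 0.13856306.
(F − S)/S ÷ T = (0.13856306 − 0.14129)/0.14129/(270/365) = -0.026091 → -2.61%.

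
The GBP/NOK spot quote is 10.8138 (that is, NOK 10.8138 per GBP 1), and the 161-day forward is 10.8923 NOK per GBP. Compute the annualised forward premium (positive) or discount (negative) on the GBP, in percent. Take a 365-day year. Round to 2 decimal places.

+1.65%

T = 161/365 years.
(F − S)/S = (10.8923 − 10.8138)/10.8138 = 0.0072592.
Per annum: 0.0072592 / (161/365) = 0.016457 = 1.65%.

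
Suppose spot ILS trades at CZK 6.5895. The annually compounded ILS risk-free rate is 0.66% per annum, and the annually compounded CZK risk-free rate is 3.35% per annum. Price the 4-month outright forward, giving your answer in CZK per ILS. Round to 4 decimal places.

6.6477

T = 4/12 years.
Growth of 1 CZK over T: (1 + 0.0335)^(4/12) = 1.0110442.
ILS growth factor: (1 + 0.0066)^(4/12) = 1.0021952.
Forward (CZK per ILS) = 6.5895 × 1.0110442 / 1.0021952 = 6.647683.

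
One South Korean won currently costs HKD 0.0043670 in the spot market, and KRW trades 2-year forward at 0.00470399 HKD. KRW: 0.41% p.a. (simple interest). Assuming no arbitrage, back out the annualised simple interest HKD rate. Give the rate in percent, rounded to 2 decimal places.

T = 2 years.
F/S = 0.00470399/0.004367 = 1.0771674 = (growth of HKD) / (growth of KRW).
KRW growth factor: 1 + 0.0041×2 = 1.008200.
Hence g_HKD = 1.0860002.
(1.0860002 − 1)/T = 0.043000, i.e. 4.30%.

4.30%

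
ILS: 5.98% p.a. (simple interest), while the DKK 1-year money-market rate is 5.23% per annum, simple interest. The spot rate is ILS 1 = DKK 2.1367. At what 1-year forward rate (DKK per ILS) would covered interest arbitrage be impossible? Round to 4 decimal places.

2.1216

T = 1 year.
DKK accumulates by 1 + 0.0523×1 = 1.052300.
Growth of 1 ILS over T: 1 + 0.0598×1 = 1.059800.
CIP: F = S · (grow DKK)/(grow ILS) = 2.1367 × 1.052300/1.059800 = 2.121579 DKK per ILS.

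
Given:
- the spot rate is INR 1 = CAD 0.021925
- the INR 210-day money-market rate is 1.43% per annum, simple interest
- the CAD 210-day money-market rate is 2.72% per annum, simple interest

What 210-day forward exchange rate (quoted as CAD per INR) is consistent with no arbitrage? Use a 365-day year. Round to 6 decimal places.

T = 210/365 years.
CAD accumulates by 1 + 0.0272×210/365 = 1.0156493.
INR growth factor: 1 + 0.0143×210/365 = 1.0082274.
Forward (CAD per INR) = 0.021925 × 1.0156493 / 1.0082274 = 0.02208640.

0.022086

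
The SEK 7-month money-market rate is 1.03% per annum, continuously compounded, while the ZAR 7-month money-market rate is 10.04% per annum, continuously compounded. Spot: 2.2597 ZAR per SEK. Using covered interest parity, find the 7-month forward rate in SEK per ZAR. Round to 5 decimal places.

0.41988

T = 7/12 years.
ZAR accumulates by e^(0.1004×7/12) = 1.0603157.
Growth of 1 SEK over T: e^(0.0103×7/12) = 1.0060264.
Forward (ZAR per SEK) = 2.2597 × 1.0603157 / 1.0060264 = 2.381643.
Invert for SEK per ZAR: 1 / 2.381643 = 0.41988.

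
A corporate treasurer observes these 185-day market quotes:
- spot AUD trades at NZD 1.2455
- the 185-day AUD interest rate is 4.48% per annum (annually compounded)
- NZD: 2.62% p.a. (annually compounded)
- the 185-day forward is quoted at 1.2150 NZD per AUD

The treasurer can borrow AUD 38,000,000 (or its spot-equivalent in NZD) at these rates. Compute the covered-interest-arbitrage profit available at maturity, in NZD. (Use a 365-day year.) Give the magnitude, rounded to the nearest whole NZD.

T = 185/365 years.
Keep in AUD, deliver into the forward: 38,000,000·1.0224614579·1.2150 = NZD 47,207,045.51.
Swap to NZD now, deposit: 38,000,000·1.2455·1.0131947639 = NZD 47,953,494.98.
The quoted forward undervalues AUD, so borrow AUD, convert to NZD at spot, deposit the NZD at 2.62%, and buy AUD forward at 1.2150 to cover the loan.
Profit = 47,953,494.98 − 47,207,045.51 = NZD 746,449.

NZD 746,449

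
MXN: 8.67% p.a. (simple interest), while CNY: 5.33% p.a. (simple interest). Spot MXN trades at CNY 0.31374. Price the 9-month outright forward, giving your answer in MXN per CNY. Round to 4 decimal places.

3.2641

T = 9/12 years.
CNY growth factor: 1 + 0.0533×9/12 = 1.039975.
MXN growth factor: 1 + 0.0867×9/12 = 1.065025.
Forward (CNY per MXN) = 0.31374 × 1.039975 / 1.065025 = 0.3063607.
Invert for MXN per CNY: 1 / 0.3063607 = 3.2641.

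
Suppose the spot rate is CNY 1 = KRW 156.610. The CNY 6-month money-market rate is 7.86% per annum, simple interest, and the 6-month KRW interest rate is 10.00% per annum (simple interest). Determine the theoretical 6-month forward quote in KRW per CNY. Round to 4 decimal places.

158.2224

T = 6/12 years.
Growth of 1 KRW over T: 1 + 0.1000×6/12 = 1.050000.
CNY growth factor: 1 + 0.0786×6/12 = 1.039300.
Forward (KRW per CNY) = 156.61 × 1.050000 / 1.039300 = 158.222361.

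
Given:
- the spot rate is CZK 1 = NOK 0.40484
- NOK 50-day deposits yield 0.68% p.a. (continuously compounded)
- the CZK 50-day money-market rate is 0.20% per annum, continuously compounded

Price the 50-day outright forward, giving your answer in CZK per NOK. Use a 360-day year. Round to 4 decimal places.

2.4685

T = 50/360 years.
NOK growth factor: e^(0.0068×50/360) = 1.0009449.
CZK growth factor: e^(0.0020×50/360) = 1.0002778.
So F = 0.40484 × 1.0009449 / 1.0002778 = 0.4051100 (NOK/CZK).
Quoted the other way: 1/0.4051100 = 2.4685 CZK per NOK.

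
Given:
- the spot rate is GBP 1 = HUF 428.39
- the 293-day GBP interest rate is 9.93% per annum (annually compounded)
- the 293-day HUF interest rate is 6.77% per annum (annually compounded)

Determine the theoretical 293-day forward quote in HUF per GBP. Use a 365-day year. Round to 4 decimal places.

T = 293/365 years.
HUF growth factor: (1 + 0.0677)^(293/365) = 1.053992055.
Growth of 1 GBP over T: (1 + 0.0993)^(293/365) = 1.078960708.
Forward (HUF per GBP) = 428.39 × 1.053992055 / 1.078960708 = 418.476459.

418.4765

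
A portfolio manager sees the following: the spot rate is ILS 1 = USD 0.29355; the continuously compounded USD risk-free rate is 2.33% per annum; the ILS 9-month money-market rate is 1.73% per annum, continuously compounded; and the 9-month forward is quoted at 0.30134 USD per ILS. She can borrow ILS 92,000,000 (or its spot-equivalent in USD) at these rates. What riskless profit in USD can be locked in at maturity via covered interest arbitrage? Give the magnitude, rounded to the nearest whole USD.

T = 9/12 years.
Route A — deposit ILS, sell forward: 92,000,000 × 1.0130595406 × 0.30134 = USD 28,085,333.30.
Route B — convert at spot, deposit USD: 92,000,000 × 0.29355 × 1.0176285811 = USD 27,482,688.04.
The quoted forward overvalues ILS, so borrow USD, buy ILS at spot, deposit the ILS at 1.73%, and sell the proceeds forward at 0.30134.
The gap between the two covered legs is USD 602,645.

USD 602,645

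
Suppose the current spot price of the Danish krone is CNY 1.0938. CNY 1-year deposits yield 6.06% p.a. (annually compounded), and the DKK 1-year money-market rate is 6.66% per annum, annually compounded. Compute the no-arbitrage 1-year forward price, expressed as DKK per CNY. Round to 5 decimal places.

0.91942

T = 1 year.
Growth of 1 CNY over T: (1 + 0.0606)^1 = 1.060600.
Growth of 1 DKK over T: (1 + 0.0666)^1 = 1.066600.
So F = 1.0938 × 1.060600 / 1.066600 = 1.087647 (CNY/DKK).
Quoted the other way: 1/1.087647 = 0.91942 DKK per CNY.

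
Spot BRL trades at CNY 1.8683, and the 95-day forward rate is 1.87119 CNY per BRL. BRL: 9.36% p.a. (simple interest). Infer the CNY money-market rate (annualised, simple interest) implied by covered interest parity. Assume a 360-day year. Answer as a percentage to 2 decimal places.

9.96%

T = 95/360 years.
F/S = 1.87119/1.8683 = 1.0015469 = (growth of CNY) / (growth of BRL).
The BRL side grows by 1 + 0.0936×95/360 = 1.024700.
So the CNY growth factor = 1.0262851.
r = (1.0262851 − 1)/(95/360) = 0.099607 → 9.96%.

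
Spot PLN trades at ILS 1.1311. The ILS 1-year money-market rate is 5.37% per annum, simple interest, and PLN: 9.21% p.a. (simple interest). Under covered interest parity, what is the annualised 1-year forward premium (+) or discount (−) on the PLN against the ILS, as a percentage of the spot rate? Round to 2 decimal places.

-3.52%

T = 1 year.
CIP forward (ILS per PLN) = 1.1311 × 1.053700/1.092100 = 1.0913287.
(F − S)/S ÷ T = (1.0913287 − 1.1311)/1.1311/1 = -0.035162 → -3.52%.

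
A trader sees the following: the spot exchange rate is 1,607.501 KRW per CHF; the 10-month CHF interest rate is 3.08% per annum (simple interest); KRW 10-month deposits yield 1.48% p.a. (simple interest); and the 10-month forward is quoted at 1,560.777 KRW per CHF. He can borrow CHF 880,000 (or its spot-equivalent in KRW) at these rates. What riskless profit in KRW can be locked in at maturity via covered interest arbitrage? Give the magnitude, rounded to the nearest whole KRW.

KRW 23,311,114

T = 10/12 years.
Invest the CHF and cover forward: 880,000 × 1.025666666667 × 1560.777 = KRW 1,408,736,509.84.
Convert at spot and invest in KRW: 880,000 × 1607.501 × 1.012333333333 = KRW 1,432,047,624.19.
The quoted forward undervalues CHF, so borrow CHF, convert to KRW at spot, deposit the KRW at 1.48%, and buy CHF forward at 1,560.777 to cover the loan.
The gap between the two covered legs is KRW 23,311,114.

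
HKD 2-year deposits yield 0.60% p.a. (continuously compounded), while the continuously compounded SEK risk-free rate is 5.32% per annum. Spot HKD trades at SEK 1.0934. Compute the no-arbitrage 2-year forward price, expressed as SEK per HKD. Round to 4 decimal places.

T = 2 years.
SEK growth factor: e^(0.0532×2) = 1.1122667.
HKD growth factor: e^(0.0060×2) = 1.0120723.
Forward (SEK per HKD) = 1.0934 × 1.1122667 / 1.0120723 = 1.201646.

1.2016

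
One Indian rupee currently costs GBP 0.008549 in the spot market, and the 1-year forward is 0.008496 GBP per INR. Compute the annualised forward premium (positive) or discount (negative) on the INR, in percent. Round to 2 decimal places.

T = 1 year.
(F − S)/S = (0.008496 − 0.008549)/0.008549 = -0.0061996.
Annualise by dividing by T: -0.0061996 / 1 = -0.006200 → -0.62%.

-0.62%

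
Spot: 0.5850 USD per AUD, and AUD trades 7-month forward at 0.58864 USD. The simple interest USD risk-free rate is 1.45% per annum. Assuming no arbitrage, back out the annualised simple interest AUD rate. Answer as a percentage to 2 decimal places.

T = 7/12 years.
By CIP, F/S equals the USD-to-AUD growth ratio: 0.58864/0.585 = 1.0062222.
The USD side grows by 1 + 0.0145×7/12 = 1.0084583.
Hence g_AUD = 1.0022223.
(1.0022223 − 1)/T = 0.003810, i.e. 0.38%.

0.38%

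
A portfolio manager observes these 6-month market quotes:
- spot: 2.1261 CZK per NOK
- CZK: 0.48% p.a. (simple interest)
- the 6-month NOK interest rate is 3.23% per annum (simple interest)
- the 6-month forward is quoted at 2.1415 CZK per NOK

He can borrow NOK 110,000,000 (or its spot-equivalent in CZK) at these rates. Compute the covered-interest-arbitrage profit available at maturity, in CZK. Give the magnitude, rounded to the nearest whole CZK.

T = 6/12 years.
Invest the NOK and cover forward: 110,000,000 × 1.016150 × 2.1415 = CZK 239,369,374.75.
Convert at spot and invest in CZK: 110,000,000 × 2.1261 × 1.002400 = CZK 234,432,290.40.
The quoted forward overvalues NOK, so borrow CZK, buy NOK at spot, deposit the NOK at 3.23%, and sell the proceeds forward at 2.1415.
The gap between the two covered legs is CZK 4,937,084.

CZK 4,937,084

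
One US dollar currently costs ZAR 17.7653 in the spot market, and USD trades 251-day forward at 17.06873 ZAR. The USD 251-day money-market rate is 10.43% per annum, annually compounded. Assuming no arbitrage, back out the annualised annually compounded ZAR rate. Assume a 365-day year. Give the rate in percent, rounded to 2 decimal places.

4.19%

T = 251/365 years.
CIP gives F = S · g_ZAR/g_USD, so g_ZAR/g_USD = 17.06873/17.7653 = 0.9607904.
The USD side grows by (1 + 0.1043)^(251/365) = 1.0706062.
That pins the ZAR growth at 1.0286282.
r = 1.0286282^(365/251) − 1 = 0.041900 → 4.19%.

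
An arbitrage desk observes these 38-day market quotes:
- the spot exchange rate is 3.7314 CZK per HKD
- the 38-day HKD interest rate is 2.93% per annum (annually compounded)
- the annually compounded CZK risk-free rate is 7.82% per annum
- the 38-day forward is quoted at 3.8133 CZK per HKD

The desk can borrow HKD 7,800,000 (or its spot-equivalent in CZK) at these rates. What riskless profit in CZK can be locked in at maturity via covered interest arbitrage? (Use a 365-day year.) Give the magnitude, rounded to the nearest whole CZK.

T = 38/365 years.
Invest the HKD and cover forward: 7,800,000 × 1.0030111009 × 3.8133 = CZK 29,833,301.40.
Convert at spot and invest in CZK: 7,800,000 × 3.7314 × 1.0078695248 = CZK 29,333,961.89.
The quoted forward overvalues HKD, so borrow CZK, buy HKD at spot, deposit the HKD at 2.93%, and sell the proceeds forward at 3.8133.
Profit = 29,833,301.40 − 29,333,961.89 = CZK 499,340.

CZK 499,340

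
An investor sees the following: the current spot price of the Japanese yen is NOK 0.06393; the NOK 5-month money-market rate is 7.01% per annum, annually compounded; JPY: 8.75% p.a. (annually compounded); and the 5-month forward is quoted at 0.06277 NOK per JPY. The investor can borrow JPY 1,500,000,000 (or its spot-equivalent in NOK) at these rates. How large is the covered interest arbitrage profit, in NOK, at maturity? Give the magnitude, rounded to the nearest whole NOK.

NOK 1,136,734

T = 5/12 years.
Invest the JPY and cover forward: 1,500,000,000 × 1.0355685694 × 0.06277 = NOK 97,503,958.65.
Convert at spot and invest in NOK: 1,500,000,000 × 0.06393 × 1.0286322864 = NOK 98,640,693.10.
The quoted forward undervalues JPY, so borrow JPY, convert to NOK at spot, deposit the NOK at 7.01%, and buy JPY forward at 0.06277 to cover the loan.
The gap between the two covered legs is NOK 1,136,734.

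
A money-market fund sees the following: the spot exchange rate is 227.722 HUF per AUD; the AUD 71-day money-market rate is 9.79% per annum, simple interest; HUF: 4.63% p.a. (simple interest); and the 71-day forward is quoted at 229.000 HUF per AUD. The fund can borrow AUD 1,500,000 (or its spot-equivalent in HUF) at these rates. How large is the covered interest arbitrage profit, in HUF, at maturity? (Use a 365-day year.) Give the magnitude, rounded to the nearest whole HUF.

HUF 5,382,064

T = 71/365 years.
Keep in AUD, deliver into the forward: 1,500,000·1.01904356164·229.000 = HUF 350,041,463.42.
Swap to HUF now, deposit: 1,500,000·227.722·1.00900630137 = HUF 344,659,399.44.
The quoted forward overvalues AUD, so borrow HUF, buy AUD at spot, deposit the AUD at 9.79%, and sell the proceeds forward at 229.000.
Arbitrage profit = |350,041,463.42 − 344,659,399.44| = HUF 5,382,064.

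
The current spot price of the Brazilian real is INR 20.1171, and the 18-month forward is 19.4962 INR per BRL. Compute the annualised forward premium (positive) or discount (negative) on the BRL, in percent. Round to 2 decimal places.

-2.06%

T = 18/12 years.
Period premium: (19.4962 − 20.1171)/20.1171 = -0.0308643.
×(1/T) gives -2.06% p.a.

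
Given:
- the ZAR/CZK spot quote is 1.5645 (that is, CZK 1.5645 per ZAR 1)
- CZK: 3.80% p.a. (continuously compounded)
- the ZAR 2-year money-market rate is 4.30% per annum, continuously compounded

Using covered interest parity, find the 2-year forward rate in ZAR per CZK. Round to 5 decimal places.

0.64561

T = 2 years.
CZK accumulates by e^(0.0380×2) = 1.0789626.
Growth of 1 ZAR over T: e^(0.0430×2) = 1.0898063.
Forward (CZK per ZAR) = 1.5645 × 1.0789626 / 1.0898063 = 1.548933.
Invert for ZAR per CZK: 1 / 1.548933 = 0.64561.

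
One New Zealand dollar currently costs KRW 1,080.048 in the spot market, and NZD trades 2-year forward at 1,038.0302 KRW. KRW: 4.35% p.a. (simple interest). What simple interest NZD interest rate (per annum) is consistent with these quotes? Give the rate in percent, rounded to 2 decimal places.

6.55%

T = 2 years.
F/S = 1038.0302/1080.048 = 0.9610964 = (growth of KRW) / (growth of NZD).
KRW growth factor: 1 + 0.0435×2 = 1.087000.
So the NZD growth factor = 1.131000.
(1.131000 − 1)/T = 0.065500, i.e. 6.55%.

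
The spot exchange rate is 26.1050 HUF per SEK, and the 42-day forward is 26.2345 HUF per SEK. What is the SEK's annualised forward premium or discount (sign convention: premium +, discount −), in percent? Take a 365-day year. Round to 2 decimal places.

T = 42/365 years.
Period premium: (26.2345 − 26.105)/26.105 = 0.0049607.
×(1/T) gives 4.31% p.a.

+4.31%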